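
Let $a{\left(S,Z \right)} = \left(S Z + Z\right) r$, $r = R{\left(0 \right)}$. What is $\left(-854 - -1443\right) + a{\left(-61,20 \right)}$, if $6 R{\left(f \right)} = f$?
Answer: $589$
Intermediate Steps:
$R{\left(f \right)} = \frac{f}{6}$
$r = 0$ ($r = \frac{1}{6} \cdot 0 = 0$)
$a{\left(S,Z \right)} = 0$ ($a{\left(S,Z \right)} = \left(S Z + Z\right) 0 = \left(Z + S Z\right) 0 = 0$)
$\left(-854 - -1443\right) + a{\left(-61,20 \right)} = \left(-854 - -1443\right) + 0 = \left(-854 + 1443\right) + 0 = 589 + 0 = 589$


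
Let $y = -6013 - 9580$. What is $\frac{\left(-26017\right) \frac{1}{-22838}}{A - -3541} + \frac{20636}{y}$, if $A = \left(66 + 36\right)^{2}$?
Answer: $- \frac{6571663195679}{4965994864630} \approx -1.3233$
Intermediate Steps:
$A = 10404$ ($A = 102^{2} = 10404$)
$y = -15593$ ($y = -6013 - 9580 = -15593$)
$\frac{\left(-26017\right) \frac{1}{-22838}}{A - -3541} + \frac{20636}{y} = \frac{\left(-26017\right) \frac{1}{-22838}}{10404 - -3541} + \frac{20636}{-15593} = \frac{\left(-26017\right) \left(- \frac{1}{22838}\right)}{10404 + 3541} + 20636 \left(- \frac{1}{15593}\right) = \frac{26017}{22838 \cdot 13945} - \frac{20636}{15593} = \frac{26017}{22838} \cdot \frac{1}{13945} - \frac{20636}{15593} = \frac{26017}{318475910} - \frac{20636}{15593} = - \frac{6571663195679}{4965994864630}$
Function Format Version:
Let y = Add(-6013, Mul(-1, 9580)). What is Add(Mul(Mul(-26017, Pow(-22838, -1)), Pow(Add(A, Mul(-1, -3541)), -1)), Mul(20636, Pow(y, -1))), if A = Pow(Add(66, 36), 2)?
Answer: Rational(-6571663195679, 4965994864630) ≈ -1.3233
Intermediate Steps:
A = 10404 (A = Pow(102, 2) = 10404)
y = -15593 (y = Add(-6013, -9580) = -15593)
Add(Mul(Mul(-26017, Pow(-22838, -1)), Pow(Add(A, Mul(-1, -3541)), -1)), Mul(20636, Pow(y, -1))) = Add(Mul(Mul(-26017, Pow(-22838, -1)), Pow(Add(10404, Mul(-1, -3541)), -1)), Mul(20636, Pow(-15593, -1))) = Add(Mul(Mul(-26017, Rational(-1, 22838)), Pow(Add(10404, 3541), -1)), Mul(20636, Rational(-1, 15593))) = Add(Mul(Rational(26017, 22838), Pow(13945, -1)), Rational(-20636, 15593)) = Add(Mul(Rational(26017, 22838), Rational(1, 13945)), Rational(-20636, 15593)) = Add(Rational(26017, 318475910), Rational(-20636, 15593)) = Rational(-6571663195679, 4965994864630)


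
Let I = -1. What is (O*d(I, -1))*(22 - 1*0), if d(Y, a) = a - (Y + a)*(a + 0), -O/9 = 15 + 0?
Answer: 8910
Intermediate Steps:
O = -135 (O = -9*(15 + 0) = -9*15 = -135)
d(Y, a) = a - a*(Y + a) (d(Y, a) = a - (Y + a)*a = a - a*(Y + a))
(O*d(I, -1))*(22 - 1*0) = (-(-135)*(1 - 1*(-1) - 1*(-1)))*(22 - 1*0) = (-(-135)*(1 + 1 + 1))*(22 + 0) = -(-135)*3*22 = -135*(-3)*22 = 405*22 = 8910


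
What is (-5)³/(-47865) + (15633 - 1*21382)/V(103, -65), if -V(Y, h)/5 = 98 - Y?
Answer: -55034552/239325 ≈ -229.96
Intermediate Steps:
V(Y, h) = -490 + 5*Y (V(Y, h) = -5*(98 - Y) = -490 + 5*Y)
(-5)³/(-47865) + (15633 - 1*21382)/V(103, -65) = (-5)³/(-47865) + (15633 - 1*21382)/(-490 + 5*103) = -125*(-1/47865) + (15633 - 21382)/(-490 + 515) = 25/9573 - 5749/25 = -55034552/239325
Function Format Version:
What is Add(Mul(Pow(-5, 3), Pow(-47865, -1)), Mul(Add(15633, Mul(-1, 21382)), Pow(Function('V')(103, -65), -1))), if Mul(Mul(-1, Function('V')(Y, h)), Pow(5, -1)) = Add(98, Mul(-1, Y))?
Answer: Rational(-55034552, 239325) ≈ -229.96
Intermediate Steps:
Function('V')(Y, h) = Add(-490, Mul(5, Y)) (Function('V')(Y, h) = Mul(-5, Add(98, Mul(-1, Y))) = Add(-490, Mul(5, Y)))
Add(Mul(Pow(-5, 3), Pow(-47865, -1)), Mul(Add(15633, Mul(-1, 21382)), Pow(Function('V')(103, -65), -1))) = Add(Mul(Pow(-5, 3), Pow(-47865, -1)), Mul(Add(15633, Mul(-1, 21382)), Pow(Add(-490, Mul(5, 103)), -1))) = Add(Mul(-125, Rational(-1, 47865)), Mul(Add(15633, -21382), Pow(Add(-490, 515), -1))) = Add(Rational(25, 9573), Mul(-5749, Pow(25, -1))) = Add(Rational(25, 9573), Mul(-5749, Rational(1, 25))) = Add(Rational(25, 9573), Rational(-5749, 25)) = Rational(-55034552, 239325)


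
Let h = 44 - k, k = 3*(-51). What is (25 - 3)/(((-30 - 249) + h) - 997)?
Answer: -22/1079 ≈ -0.020389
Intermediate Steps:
k = -153
h = 197 (h = 44 - 1*(-153) = 44 + 153 = 197)
(25 - 3)/(((-30 - 249) + h) - 997) = (25 - 3)/(((-30 - 249) + 197) - 997) = 22/((-279 + 197) - 997) = 22/(-82 - 997) = 22/(-1079) = 22*(-1/1079) = -22/1079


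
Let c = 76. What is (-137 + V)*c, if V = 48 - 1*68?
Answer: -11932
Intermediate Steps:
V = -20 (V = 48 - 68 = -20)
(-137 + V)*c = (-137 - 20)*76 = -157*76 = -11932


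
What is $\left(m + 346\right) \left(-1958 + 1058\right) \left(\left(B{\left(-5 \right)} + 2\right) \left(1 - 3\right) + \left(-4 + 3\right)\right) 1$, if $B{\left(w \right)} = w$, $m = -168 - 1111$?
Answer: $4198500$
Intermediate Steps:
$m = -1279$
$\left(m + 346\right) \left(-1958 + 1058\right) \left(\left(B{\left(-5 \right)} + 2\right) \left(1 - 3\right) + \left(-4 + 3\right)\right) 1 = \left(-1279 + 346\right) \left(-1958 + 1058\right) \left(\left(-5 + 2\right) \left(1 - 3\right) + \left(-4 + 3\right)\right) 1 = \left(-933\right) \left(-900\right) \left(\left(-3\right) \left(-2\right) - 1\right) 1 = 839700 \left(6 - 1\right) 1 = 839700 \cdot 5 \cdot 1 = 839700 \cdot 5 = 4198500$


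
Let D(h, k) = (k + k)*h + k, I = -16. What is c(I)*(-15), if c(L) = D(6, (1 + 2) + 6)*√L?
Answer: -7020*I ≈ -7020.0*I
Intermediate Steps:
D(h, k) = k + 2*h*k (D(h, k) = (2*k)*h + k = 2*h*k + k = k + 2*h*k)
c(L) = 117*√L (c(L) = (((1 + 2) + 6)*(1 + 2*6))*√L = ((3 + 6)*(1 + 12))*√L = (9*13)*√L = 117*√L)
c(I)*(-15) = (117*√(-16))*(-15) = (117*(4*I))*(-15) = (468*I)*(-15) = -7020*I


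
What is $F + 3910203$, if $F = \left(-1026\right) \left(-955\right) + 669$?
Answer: $4890702$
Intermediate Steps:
$F = 980499$ ($F = 979830 + 669 = 980499$)
$F + 3910203 = 980499 + 3910203 = 4890702$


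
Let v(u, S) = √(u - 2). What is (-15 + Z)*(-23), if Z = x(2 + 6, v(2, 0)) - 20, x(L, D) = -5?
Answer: 920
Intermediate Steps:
v(u, S) = √(-2 + u)
Z = -25 (Z = -5 - 20 = -25)
(-15 + Z)*(-23) = (-15 - 25)*(-23) = -40*(-23) = 920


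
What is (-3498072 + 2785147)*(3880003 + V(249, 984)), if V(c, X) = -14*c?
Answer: -2763665882225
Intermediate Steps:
(-3498072 + 2785147)*(3880003 + V(249, 984)) = (-3498072 + 2785147)*(3880003 - 14*249) = -712925*(3880003 - 3486) = -712925*3876517 = -2763665882225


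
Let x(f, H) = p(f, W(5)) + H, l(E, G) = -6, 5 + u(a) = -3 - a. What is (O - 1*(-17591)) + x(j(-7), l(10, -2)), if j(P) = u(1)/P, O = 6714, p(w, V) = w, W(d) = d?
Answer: 170102/7 ≈ 24300.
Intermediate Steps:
u(a) = -8 - a (u(a) = -5 + (-3 - a) = -8 - a)
j(P) = -9/P (j(P) = (-8 - 1*1)/P = (-8 - 1)/P = -9/P)
x(f, H) = H + f (x(f, H) = f + H = H + f)
(O - 1*(-17591)) + x(j(-7), l(10, -2)) = (6714 - 1*(-17591)) + (-6 - 9/(-7)) = (6714 + 17591) + (-6 - 9*(-⅐)) = 24305 + (-6 + 9/7) = 24305 - 33/7 = 170102/7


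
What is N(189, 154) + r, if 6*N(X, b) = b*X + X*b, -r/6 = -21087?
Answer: 136224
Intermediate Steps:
r = 126522 (r = -6*(-21087) = 126522)
N(X, b) = X*b/3 (N(X, b) = (b*X + X*b)/6 = (X*b + X*b)/6 = (2*X*b)/6 = X*b/3)
N(189, 154) + r = (⅓)*189*154 + 126522 = 9702 + 126522 = 136224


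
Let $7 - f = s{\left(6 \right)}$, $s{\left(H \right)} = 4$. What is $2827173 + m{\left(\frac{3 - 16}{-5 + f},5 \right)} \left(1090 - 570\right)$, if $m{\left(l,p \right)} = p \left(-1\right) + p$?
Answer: $2827173$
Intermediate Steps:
$f = 3$ ($f = 7 - 4 = 3$)
$m{\left(l,p \right)} = 0$ ($m{\left(l,p \right)} = - p + p = 0$)
$2827173 + m{\left(\frac{3 - 16}{-5 + f},5 \right)} \left(1090 - 570\right) = 2827173 + 0 \left(1090 - 570\right) = 2827173 + 0 \cdot 520 = 2827173 + 0 = 2827173$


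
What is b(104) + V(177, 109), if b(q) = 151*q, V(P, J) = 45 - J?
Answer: 15640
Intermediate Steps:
b(104) + V(177, 109) = 151*104 + (45 - 1*109) = 15704 + (45 - 109) = 15704 - 64 = 15640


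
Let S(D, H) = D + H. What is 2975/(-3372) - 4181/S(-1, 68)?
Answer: -14297657/225924 ≈ -63.285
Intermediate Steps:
2975/(-3372) - 4181/S(-1, 68) = 2975/(-3372) - 4181/(-1 + 68) = 2975*(-1/3372) - 4181/67 = -2975/3372 - 4181*1/67 = -2975/3372 - 4181/67 = -14297657/225924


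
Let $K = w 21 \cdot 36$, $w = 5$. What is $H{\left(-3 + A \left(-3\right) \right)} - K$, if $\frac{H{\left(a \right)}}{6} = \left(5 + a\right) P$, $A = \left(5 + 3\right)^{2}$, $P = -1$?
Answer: $-2640$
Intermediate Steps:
$A = 64$ ($A = 8^{2} = 64$)
$K = 3780$ ($K = 5 \cdot 21 \cdot 36 = 105 \cdot 36 = 3780$)
$H{\left(a \right)} = -30 - 6 a$ ($H{\left(a \right)} = 6 \left(5 + a\right) \left(-1\right) = 6 \left(-5 - a\right) = -30 - 6 a$)
$H{\left(-3 + A \left(-3\right) \right)} - K = \left(-30 - 6 \left(-3 + 64 \left(-3\right)\right)\right) - 3780 = \left(-30 - 6 \left(-3 - 192\right)\right) - 3780 = \left(-30 - -1170\right) - 3780 = \left(-30 + 1170\right) - 3780 = 1140 - 3780 = -2640$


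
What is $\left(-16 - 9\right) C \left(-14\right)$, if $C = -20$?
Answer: $-7000$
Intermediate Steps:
$\left(-16 - 9\right) C \left(-14\right) = \left(-16 - 9\right) \left(-20\right) \left(-14\right) = \left(-25\right) \left(-20\right) \left(-14\right) = 500 \left(-14\right) = -7000$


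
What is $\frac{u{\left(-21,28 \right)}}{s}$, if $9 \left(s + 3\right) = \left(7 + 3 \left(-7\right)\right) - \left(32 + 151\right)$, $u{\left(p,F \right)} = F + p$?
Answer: $- \frac{9}{32} \approx -0.28125$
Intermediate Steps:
$s = - \frac{224}{9}$ ($s = -3 + \frac{\left(7 + 3 \left(-7\right)\right) - \left(32 + 151\right)}{9} = -3 + \frac{\left(7 - 21\right) - 183}{9} = -3 + \frac{-14 - 183}{9} = -3 + \frac{1}{9} \left(-197\right) = -3 - \frac{197}{9} = - \frac{224}{9} \approx -24.889$)
$\frac{u{\left(-21,28 \right)}}{s} = \frac{28 - 21}{- \frac{224}{9}} = 7 \left(- \frac{9}{224}\right) = - \frac{9}{32}$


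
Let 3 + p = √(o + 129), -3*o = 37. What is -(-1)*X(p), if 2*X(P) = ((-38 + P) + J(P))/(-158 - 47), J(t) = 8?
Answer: 33/410 - √42/246 ≈ 0.054143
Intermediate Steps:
o = -37/3 (o = -⅓*37 = -37/3 ≈ -12.333)
p = -3 + 5*√42/3 (p = -3 + √(-37/3 + 129) = -3 + √(350/3) = -3 + 5*√42/3 ≈ 7.8012)
X(P) = 3/41 - P/410 (X(P) = (((-38 + P) + 8)/(-158 - 47))/2 = ((-30 + P)/(-205))/2 = ((-30 + P)*(-1/205))/2 = (6/41 - P/205)/2 = 3/41 - P/410)
-(-1)*X(p) = -(-1)*(3/41 - (-3 + 5*√42/3)/410) = -(-1)*(3/41 + (3/410 - √42/246)) = -(-1)*(33/410 - √42/246) = -(-33/410 + √42/246) = 33/410 - √42/246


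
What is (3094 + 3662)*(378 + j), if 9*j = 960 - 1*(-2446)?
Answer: 15331616/3 ≈ 5.1105e+6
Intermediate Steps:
j = 3406/9 (j = (960 - 1*(-2446))/9 = (960 + 2446)/9 = (1/9)*3406 = 3406/9 ≈ 378.44)
(3094 + 3662)*(378 + j) = (3094 + 3662)*(378 + 3406/9) = 6756*(6808/9) = 15331616/3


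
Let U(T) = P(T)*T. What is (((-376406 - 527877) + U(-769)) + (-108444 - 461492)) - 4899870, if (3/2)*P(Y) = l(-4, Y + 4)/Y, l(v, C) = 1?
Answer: -19122265/3 ≈ -6.3741e+6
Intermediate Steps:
P(Y) = 2/(3*Y) (P(Y) = 2*(1/Y)/3 = 2/(3*Y))
U(T) = ⅔ (U(T) = (2/(3*T))*T = ⅔)
(((-376406 - 527877) + U(-769)) + (-108444 - 461492)) - 4899870 = (((-376406 - 527877) + ⅔) + (-108444 - 461492)) - 4899870 = ((-904283 + ⅔) - 569936) - 4899870 = (-2712847/3 - 569936) - 4899870 = -4422655/3 - 4899870 = -19122265/3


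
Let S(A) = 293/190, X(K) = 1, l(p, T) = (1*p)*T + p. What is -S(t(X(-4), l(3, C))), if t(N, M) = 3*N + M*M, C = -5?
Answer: -293/190 ≈ -1.5421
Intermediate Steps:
l(p, T) = p + T*p (l(p, T) = p*T + p = T*p + p = p + T*p)
t(N, M) = M**2 + 3*N (t(N, M) = 3*N + M**2 = M**2 + 3*N)
S(A) = 293/190 (S(A) = 293*(1/190) = 293/190)
-S(t(X(-4), l(3, C))) = -1*293/190 = -293/190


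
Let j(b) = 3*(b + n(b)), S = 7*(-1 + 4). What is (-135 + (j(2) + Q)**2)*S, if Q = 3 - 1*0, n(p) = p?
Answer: 1890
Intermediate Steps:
S = 21 (S = 7*3 = 21)
Q = 3 (Q = 3 + 0 = 3)
j(b) = 6*b (j(b) = 3*(b + b) = 3*(2*b) = 6*b)
(-135 + (j(2) + Q)**2)*S = (-135 + (6*2 + 3)**2)*21 = (-135 + (12 + 3)**2)*21 = (-135 + 15**2)*21 = (-135 + 225)*21 = 90*21 = 1890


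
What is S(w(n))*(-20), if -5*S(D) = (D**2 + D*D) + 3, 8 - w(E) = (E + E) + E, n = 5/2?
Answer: 14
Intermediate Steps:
n = 5/2 (n = 5*(1/2) = 5/2 ≈ 2.5000)
w(E) = 8 - 3*E (w(E) = 8 - ((E + E) + E) = 8 - (2*E + E) = 8 - 3*E)
S(D) = -3/5 - 2*D**2/5 (S(D) = -((D**2 + D*D) + 3)/5 = -((D**2 + D**2) + 3)/5 = -(2*D**2 + 3)/5 = -(3 + 2*D**2)/5 = -3/5 - 2*D**2/5)
S(w(n))*(-20) = (-3/5 - 2*(8 - 3*5/2)**2/5)*(-20) = (-3/5 - 2*(8 - 15/2)**2/5)*(-20) = (-3/5 - 2*(1/2)**2/5)*(-20) = (-3/5 - 2/5*1/4)*(-20) = (-3/5 - 1/10)*(-20) = -7/10*(-20) = 14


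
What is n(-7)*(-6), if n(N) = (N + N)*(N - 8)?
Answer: -1260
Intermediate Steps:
n(N) = 2*N*(-8 + N) (n(N) = (2*N)*(-8 + N) = 2*N*(-8 + N))
n(-7)*(-6) = (2*(-7)*(-8 - 7))*(-6) = (2*(-7)*(-15))*(-6) = 210*(-6) = -1260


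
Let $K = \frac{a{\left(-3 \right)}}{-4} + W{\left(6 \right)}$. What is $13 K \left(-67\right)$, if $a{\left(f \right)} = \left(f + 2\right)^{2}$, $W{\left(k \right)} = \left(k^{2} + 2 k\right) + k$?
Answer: $- \frac{187265}{4} \approx -46816.0$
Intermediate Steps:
$W{\left(k \right)} = k^{2} + 3 k$
$a{\left(f \right)} = \left(2 + f\right)^{2}$
$K = \frac{215}{4}$ ($K = \frac{\left(2 - 3\right)^{2}}{-4} + 6 \left(3 + 6\right) = \left(-1\right)^{2} \left(- \frac{1}{4}\right) + 6 \cdot 9 = 1 \left(- \frac{1}{4}\right) + 54 = - \frac{1}{4} + 54 = \frac{215}{4} \approx 53.75$)
$13 K \left(-67\right) = 13 \cdot \frac{215}{4} \left(-67\right) = \frac{2795}{4} \left(-67\right) = - \frac{187265}{4}$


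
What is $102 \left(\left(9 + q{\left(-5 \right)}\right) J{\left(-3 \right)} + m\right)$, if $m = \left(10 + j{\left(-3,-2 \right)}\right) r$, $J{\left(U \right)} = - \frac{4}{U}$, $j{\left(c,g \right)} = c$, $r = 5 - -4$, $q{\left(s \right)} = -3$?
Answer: $7242$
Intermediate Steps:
$r = 9$ ($r = 5 + 4 = 9$)
$m = 63$ ($m = \left(10 - 3\right) 9 = 7 \cdot 9 = 63$)
$102 \left(\left(9 + q{\left(-5 \right)}\right) J{\left(-3 \right)} + m\right) = 102 \left(\left(9 - 3\right) \left(- \frac{4}{-3}\right) + 63\right) = 102 \left(6 \left(\left(-4\right) \left(- \frac{1}{3}\right)\right) + 63\right) = 102 \left(6 \cdot \frac{4}{3} + 63\right) = 102 \left(8 + 63\right) = 102 \cdot 71 = 7242$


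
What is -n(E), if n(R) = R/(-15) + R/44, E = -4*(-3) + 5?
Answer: 493/660 ≈ 0.74697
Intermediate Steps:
E = 17 (E = 12 + 5 = 17)
n(R) = -29*R/660 (n(R) = R*(-1/15) + R*(1/44) = -R/15 + R/44 = -29*R/660)
-n(E) = -(-29)*17/660 = -1*(-493/660) = 493/660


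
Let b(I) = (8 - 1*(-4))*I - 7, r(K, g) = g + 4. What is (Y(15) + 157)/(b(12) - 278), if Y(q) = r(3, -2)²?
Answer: -161/141 ≈ -1.1418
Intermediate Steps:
r(K, g) = 4 + g
b(I) = -7 + 12*I (b(I) = (8 + 4)*I - 7 = 12*I - 7 = -7 + 12*I)
Y(q) = 4 (Y(q) = (4 - 2)² = 2² = 4)
(Y(15) + 157)/(b(12) - 278) = (4 + 157)/((-7 + 12*12) - 278) = 161/((-7 + 144) - 278) = 161/(137 - 278) = 161/(-141) = 161*(-1/141) = -161/141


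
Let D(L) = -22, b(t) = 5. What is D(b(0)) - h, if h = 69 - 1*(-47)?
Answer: -138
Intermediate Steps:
h = 116 (h = 69 + 47 = 116)
D(b(0)) - h = -22 - 1*116 = -22 - 116 = -138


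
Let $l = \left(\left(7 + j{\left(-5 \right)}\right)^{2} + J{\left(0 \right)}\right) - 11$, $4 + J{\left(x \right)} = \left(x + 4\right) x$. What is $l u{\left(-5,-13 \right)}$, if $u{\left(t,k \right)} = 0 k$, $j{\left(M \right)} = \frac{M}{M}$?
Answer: $0$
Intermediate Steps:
$j{\left(M \right)} = 1$
$u{\left(t,k \right)} = 0$
$J{\left(x \right)} = -4 + x \left(4 + x\right)$ ($J{\left(x \right)} = -4 + \left(x + 4\right) x = -4 + \left(4 + x\right) x = -4 + x \left(4 + x\right)$)
$l = 49$ ($l = \left(\left(7 + 1\right)^{2} + \left(-4 + 0^{2} + 4 \cdot 0\right)\right) - 11 = \left(8^{2} + \left(-4 + 0 + 0\right)\right) - 11 = \left(64 - 4\right) - 11 = 60 - 11 = 49$)
$l u{\left(-5,-13 \right)} = 49 \cdot 0 = 0$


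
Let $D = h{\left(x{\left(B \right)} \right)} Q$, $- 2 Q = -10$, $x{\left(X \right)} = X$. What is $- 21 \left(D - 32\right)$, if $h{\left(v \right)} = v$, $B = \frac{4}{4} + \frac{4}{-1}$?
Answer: $987$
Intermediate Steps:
$B = -3$ ($B = 4 \cdot \frac{1}{4} + 4 \left(-1\right) = 1 - 4 = -3$)
$Q = 5$ ($Q = \left(- \frac{1}{2}\right) \left(-10\right) = 5$)
$D = -15$ ($D = \left(-3\right) 5 = -15$)
$- 21 \left(D - 32\right) = - 21 \left(-15 - 32\right) = \left(-21\right) \left(-47\right) = 987$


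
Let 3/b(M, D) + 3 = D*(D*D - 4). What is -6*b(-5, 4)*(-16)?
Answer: 32/5 ≈ 6.4000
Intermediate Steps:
b(M, D) = 3/(-3 + D*(-4 + D**2)) (b(M, D) = 3/(-3 + D*(D*D - 4)) = 3/(-3 + D*(D**2 - 4)) = 3/(-3 + D*(-4 + D**2)))
-6*b(-5, 4)*(-16) = -6*3/(-3 + 4**3 - 4*4)*(-16) = -6*3/(-3 + 64 - 16)*(-16) = -6*3/45*(-16) = -6*3*(1/45)*(-16) = -6/15*(-16) = -3*2/15*(-16) = -2/5*(-16) = 32/5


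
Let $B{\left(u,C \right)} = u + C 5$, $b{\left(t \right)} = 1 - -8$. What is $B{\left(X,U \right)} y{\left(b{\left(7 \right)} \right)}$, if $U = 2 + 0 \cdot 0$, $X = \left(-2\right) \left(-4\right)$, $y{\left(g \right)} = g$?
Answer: $162$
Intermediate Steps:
$b{\left(t \right)} = 9$ ($b{\left(t \right)} = 1 + 8 = 9$)
$X = 8$
$U = 2$ ($U = 2 + 0 = 2$)
$B{\left(u,C \right)} = u + 5 C$
$B{\left(X,U \right)} y{\left(b{\left(7 \right)} \right)} = \left(8 + 5 \cdot 2\right) 9 = \left(8 + 10\right) 9 = 18 \cdot 9 = 162$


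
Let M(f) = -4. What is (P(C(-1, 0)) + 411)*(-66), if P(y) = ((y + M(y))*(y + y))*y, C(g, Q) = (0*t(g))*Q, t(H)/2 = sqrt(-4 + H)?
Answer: -27126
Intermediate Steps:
t(H) = 2*sqrt(-4 + H)
C(g, Q) = 0 (C(g, Q) = (0*(2*sqrt(-4 + g)))*Q = 0*Q = 0)
P(y) = 2*y**2*(-4 + y) (P(y) = ((y - 4)*(y + y))*y = ((-4 + y)*(2*y))*y = (2*y*(-4 + y))*y = 2*y**2*(-4 + y))
(P(C(-1, 0)) + 411)*(-66) = (2*0**2*(-4 + 0) + 411)*(-66) = (2*0*(-4) + 411)*(-66) = (0 + 411)*(-66) = 411*(-66) = -27126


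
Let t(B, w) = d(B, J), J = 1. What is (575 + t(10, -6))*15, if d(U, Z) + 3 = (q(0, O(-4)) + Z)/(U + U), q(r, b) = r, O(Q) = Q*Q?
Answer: 34323/4 ≈ 8580.8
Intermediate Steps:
O(Q) = Q²
d(U, Z) = -3 + Z/(2*U) (d(U, Z) = -3 + (0 + Z)/(U + U) = -3 + Z/((2*U)) = -3 + Z*(1/(2*U)) = -3 + Z/(2*U))
t(B, w) = -3 + 1/(2*B) (t(B, w) = -3 + (½)*1/B = -3 + 1/(2*B))
(575 + t(10, -6))*15 = (575 + (-3 + (½)/10))*15 = (575 + (-3 + (½)*(⅒)))*15 = (575 + (-3 + 1/20))*15 = (575 - 59/20)*15 = (11441/20)*15 = 34323/4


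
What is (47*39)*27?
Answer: 49491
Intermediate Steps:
(47*39)*27 = 1833*27 = 49491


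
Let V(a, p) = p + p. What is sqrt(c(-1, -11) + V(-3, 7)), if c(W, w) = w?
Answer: sqrt(3) ≈ 1.7320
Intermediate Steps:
V(a, p) = 2*p
sqrt(c(-1, -11) + V(-3, 7)) = sqrt(-11 + 2*7) = sqrt(-11 + 14) = sqrt(3)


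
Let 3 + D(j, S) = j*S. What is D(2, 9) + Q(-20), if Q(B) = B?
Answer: -5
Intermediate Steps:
D(j, S) = -3 + S*j (D(j, S) = -3 + j*S = -3 + S*j)
D(2, 9) + Q(-20) = (-3 + 9*2) - 20 = (-3 + 18) - 20 = 15 - 20 = -5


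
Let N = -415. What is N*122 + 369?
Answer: -50261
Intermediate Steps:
N*122 + 369 = -415*122 + 369 = -50630 + 369 = -50261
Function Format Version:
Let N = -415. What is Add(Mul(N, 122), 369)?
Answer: -50261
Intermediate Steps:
Add(Mul(N, 122), 369) = Add(Mul(-415, 122), 369) = Add(-50630, 369) = -50261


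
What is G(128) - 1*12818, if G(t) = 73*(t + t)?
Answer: 5870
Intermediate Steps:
G(t) = 146*t (G(t) = 73*(2*t) = 146*t)
G(128) - 1*12818 = 146*128 - 1*12818 = 18688 - 12818 = 5870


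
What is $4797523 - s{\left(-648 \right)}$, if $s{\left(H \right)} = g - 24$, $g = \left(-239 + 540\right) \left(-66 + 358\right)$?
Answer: $4709655$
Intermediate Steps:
$g = 87892$ ($g = 301 \cdot 292 = 87892$)
$s{\left(H \right)} = 87868$ ($s{\left(H \right)} = 87892 - 24 = 87868$)
$4797523 - s{\left(-648 \right)} = 4797523 - 87868 = 4709655$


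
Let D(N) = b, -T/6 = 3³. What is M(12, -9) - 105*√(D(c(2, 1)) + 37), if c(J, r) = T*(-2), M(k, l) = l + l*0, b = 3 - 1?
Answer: -9 - 105*√39 ≈ -664.72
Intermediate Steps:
T = -162 (T = -6*3³ = -6*27 = -162)
b = 2
M(k, l) = l (M(k, l) = l + 0 = l)
c(J, r) = 324 (c(J, r) = -162*(-2) = 324)
D(N) = 2
M(12, -9) - 105*√(D(c(2, 1)) + 37) = -9 - 105*√(2 + 37) = -9 - 105*√39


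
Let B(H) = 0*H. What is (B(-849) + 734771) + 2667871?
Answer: 3402642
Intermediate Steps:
B(H) = 0
(B(-849) + 734771) + 2667871 = (0 + 734771) + 2667871 = 734771 + 2667871 = 3402642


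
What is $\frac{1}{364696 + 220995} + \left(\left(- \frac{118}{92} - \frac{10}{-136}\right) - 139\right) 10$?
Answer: $- \frac{642172110803}{458010362} \approx -1402.1$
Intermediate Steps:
$\frac{1}{364696 + 220995} + \left(\left(- \frac{118}{92} - \frac{10}{-136}\right) - 139\right) 10 = \frac{1}{585691} + \left(\left(\left(-118\right) \frac{1}{92} - - \frac{5}{68}\right) - 139\right) 10 = \frac{1}{585691} + \left(\left(- \frac{59}{46} + \frac{5}{68}\right) - 139\right) 10 = \frac{1}{585691} + \left(- \frac{1891}{1564} - 139\right) 10 = \frac{1}{585691} - \frac{1096435}{782} = - \frac{642172110803}{458010362}$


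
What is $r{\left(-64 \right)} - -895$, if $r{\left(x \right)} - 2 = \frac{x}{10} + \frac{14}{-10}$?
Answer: $\frac{4446}{5} \approx 889.2$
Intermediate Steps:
$r{\left(x \right)} = \frac{3}{5} + \frac{x}{10}$ ($r{\left(x \right)} = 2 + \left(\frac{x}{10} + \frac{14}{-10}\right) = 2 + \left(x \frac{1}{10} + 14 \left(- \frac{1}{10}\right)\right) = 2 + \left(\frac{x}{10} - \frac{7}{5}\right) = 2 + \left(- \frac{7}{5} + \frac{x}{10}\right) = \frac{3}{5} + \frac{x}{10}$)
$r{\left(-64 \right)} - -895 = \left(\frac{3}{5} + \frac{1}{10} \left(-64\right)\right) - -895 = \left(\frac{3}{5} - \frac{32}{5}\right) + 895 = - \frac{29}{5} + 895 = \frac{4446}{5}$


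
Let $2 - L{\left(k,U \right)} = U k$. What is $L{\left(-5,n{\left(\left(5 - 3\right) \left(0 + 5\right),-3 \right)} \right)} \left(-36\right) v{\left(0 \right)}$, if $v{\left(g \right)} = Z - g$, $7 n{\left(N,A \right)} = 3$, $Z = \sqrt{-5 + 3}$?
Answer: $- \frac{1044 i \sqrt{2}}{7} \approx - 210.92 i$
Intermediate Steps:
$Z = i \sqrt{2}$ ($Z = \sqrt{-2} = i \sqrt{2} \approx 1.4142 i$)
$n{\left(N,A \right)} = \frac{3}{7}$ ($n{\left(N,A \right)} = \frac{1}{7} \cdot 3 = \frac{3}{7}$)
$v{\left(g \right)} = - g + i \sqrt{2}$ ($v{\left(g \right)} = i \sqrt{2} - g = - g + i \sqrt{2}$)
$L{\left(k,U \right)} = 2 - U k$
$L{\left(-5,n{\left(\left(5 - 3\right) \left(0 + 5\right),-3 \right)} \right)} \left(-36\right) v{\left(0 \right)} = \left(2 - \frac{3}{7} \left(-5\right)\right) \left(-36\right) \left(\left(-1\right) 0 + i \sqrt{2}\right) = \left(2 + \frac{15}{7}\right) \left(-36\right) \left(0 + i \sqrt{2}\right) = \frac{29}{7} \left(-36\right) i \sqrt{2} = - \frac{1044 i \sqrt{2}}{7}$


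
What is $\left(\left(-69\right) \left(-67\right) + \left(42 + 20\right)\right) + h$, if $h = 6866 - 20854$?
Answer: $-9303$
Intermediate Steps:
$h = -13988$ ($h = 6866 - 20854 = -13988$)
$\left(\left(-69\right) \left(-67\right) + \left(42 + 20\right)\right) + h = \left(\left(-69\right) \left(-67\right) + \left(42 + 20\right)\right) - 13988 = \left(4623 + 62\right) - 13988 = 4685 - 13988 = -9303$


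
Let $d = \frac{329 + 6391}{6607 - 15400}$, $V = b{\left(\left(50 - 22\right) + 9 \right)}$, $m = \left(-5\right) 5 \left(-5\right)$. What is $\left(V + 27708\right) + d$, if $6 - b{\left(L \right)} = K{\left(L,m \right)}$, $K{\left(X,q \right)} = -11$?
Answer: $\frac{81259735}{2931} \approx 27724.0$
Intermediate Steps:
$m = 125$ ($m = \left(-25\right) \left(-5\right) = 125$)
$b{\left(L \right)} = 17$ ($b{\left(L \right)} = 6 - -11 = 6 + 11 = 17$)
$V = 17$
$d = - \frac{2240}{2931}$ ($d = \frac{6720}{-8793} = 6720 \left(- \frac{1}{8793}\right) = - \frac{2240}{2931} \approx -0.76424$)
$\left(V + 27708\right) + d = \left(17 + 27708\right) - \frac{2240}{2931} = 27725 - \frac{2240}{2931} = \frac{81259735}{2931}$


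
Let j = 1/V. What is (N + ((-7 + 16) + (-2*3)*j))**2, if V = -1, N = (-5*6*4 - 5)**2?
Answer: 244609600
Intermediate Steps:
N = 15625 (N = (-30*4 - 5)**2 = (-120 - 5)**2 = (-125)**2 = 15625)
j = -1 (j = 1/(-1) = -1)
(N + ((-7 + 16) + (-2*3)*j))**2 = (15625 + ((-7 + 16) - 2*3*(-1)))**2 = (15625 + (9 - 6*(-1)))**2 = (15625 + (9 + 6))**2 = (15625 + 15)**2 = 15640**2 = 244609600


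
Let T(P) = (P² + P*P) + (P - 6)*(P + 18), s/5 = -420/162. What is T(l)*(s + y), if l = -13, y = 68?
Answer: 13374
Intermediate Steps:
s = -350/27 (s = 5*(-420/162) = 5*(-420*1/162) = 5*(-70/27) = -350/27 ≈ -12.963)
T(P) = 2*P² + (-6 + P)*(18 + P) (T(P) = (P² + P²) + (-6 + P)*(18 + P) = 2*P² + (-6 + P)*(18 + P))
T(l)*(s + y) = (-108 + 3*(-13)² + 12*(-13))*(-350/27 + 68) = (-108 + 3*169 - 156)*(1486/27) = (-108 + 507 - 156)*(1486/27) = 243*(1486/27) = 13374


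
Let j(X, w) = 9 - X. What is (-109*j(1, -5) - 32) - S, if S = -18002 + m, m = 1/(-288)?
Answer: 4924225/288 ≈ 17098.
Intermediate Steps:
m = -1/288 ≈ -0.0034722
S = -5184577/288 (S = -18002 - 1/288 = -5184577/288 ≈ -18002.)
(-109*j(1, -5) - 32) - S = (-109*(9 - 1*1) - 32) - 1*(-5184577/288) = (-109*(9 - 1) - 32) + 5184577/288 = (-109*8 - 32) + 5184577/288 = (-872 - 32) + 5184577/288 = -904 + 5184577/288 = 4924225/288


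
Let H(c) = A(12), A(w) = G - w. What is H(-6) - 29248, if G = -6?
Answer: -29266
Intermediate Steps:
A(w) = -6 - w
H(c) = -18 (H(c) = -6 - 1*12 = -6 - 12 = -18)
H(-6) - 29248 = -18 - 29248 = -29266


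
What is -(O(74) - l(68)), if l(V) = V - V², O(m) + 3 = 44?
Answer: -4597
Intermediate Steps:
O(m) = 41 (O(m) = -3 + 44 = 41)
-(O(74) - l(68)) = -(41 - 68*(1 - 1*68)) = -(41 - 68*(1 - 68)) = -(41 - 68*(-67)) = -(41 - 1*(-4556)) = -(41 + 4556) = -1*4597 = -4597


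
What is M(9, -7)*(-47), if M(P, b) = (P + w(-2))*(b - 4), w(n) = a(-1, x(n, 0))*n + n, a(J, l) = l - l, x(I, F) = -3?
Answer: 3619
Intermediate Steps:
a(J, l) = 0
w(n) = n (w(n) = 0*n + n = 0 + n = n)
M(P, b) = (-4 + b)*(-2 + P) (M(P, b) = (P - 2)*(b - 4) = (-2 + P)*(-4 + b) = (-4 + b)*(-2 + P))
M(9, -7)*(-47) = (8 - 4*9 - 2*(-7) + 9*(-7))*(-47) = (8 - 36 + 14 - 63)*(-47) = -77*(-47) = 3619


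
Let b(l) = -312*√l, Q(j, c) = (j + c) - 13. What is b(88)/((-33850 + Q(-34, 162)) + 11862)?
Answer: 208*√22/7291 ≈ 0.13381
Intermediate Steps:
Q(j, c) = -13 + c + j (Q(j, c) = (c + j) - 13 = -13 + c + j)
b(88)/((-33850 + Q(-34, 162)) + 11862) = (-624*√22)/((-33850 + (-13 + 162 - 34)) + 11862) = (-624*√22)/((-33850 + 115) + 11862) = (-624*√22)/(-33735 + 11862) = -624*√22/(-21873) = -624*√22*(-1/21873) = 208*√22/7291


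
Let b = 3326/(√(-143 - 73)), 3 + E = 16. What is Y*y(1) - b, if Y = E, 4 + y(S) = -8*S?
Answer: -156 + 1663*I*√6/18 ≈ -156.0 + 226.31*I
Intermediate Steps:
y(S) = -4 - 8*S
E = 13 (E = -3 + 16 = 13)
Y = 13
b = -1663*I*√6/18 (b = 3326/(√(-216)) = 3326/((6*I*√6)) = 3326*(-I*√6/36) = -1663*I*√6/18 ≈ -226.31*I)
Y*y(1) - b = 13*(-4 - 8*1) - (-1663)*I*√6/18 = 13*(-4 - 8) + 1663*I*√6/18 = 13*(-12) + 1663*I*√6/18 = -156 + 1663*I*√6/18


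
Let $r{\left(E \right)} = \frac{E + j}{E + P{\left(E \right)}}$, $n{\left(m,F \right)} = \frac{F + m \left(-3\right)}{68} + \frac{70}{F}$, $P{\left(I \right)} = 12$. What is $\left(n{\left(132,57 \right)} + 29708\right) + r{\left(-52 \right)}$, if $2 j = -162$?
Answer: $\frac{1151465327}{38760} \approx 29708.0$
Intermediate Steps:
$j = -81$ ($j = \frac{1}{2} \left(-162\right) = -81$)
$n{\left(m,F \right)} = \frac{70}{F} - \frac{3 m}{68} + \frac{F}{68}$ ($n{\left(m,F \right)} = \left(F - 3 m\right) \frac{1}{68} + \frac{70}{F} = \left(- \frac{3 m}{68} + \frac{F}{68}\right) + \frac{70}{F} = \frac{70}{F} - \frac{3 m}{68} + \frac{F}{68}$)
$r{\left(E \right)} = \frac{-81 + E}{12 + E}$ ($r{\left(E \right)} = \frac{E - 81}{E + 12} = \frac{-81 + E}{12 + E}$)
$\left(n{\left(132,57 \right)} + 29708\right) + r{\left(-52 \right)} = \left(\frac{4760 + 57 \left(57 - 396\right)}{68 \cdot 57} + 29708\right) + \frac{-81 - 52}{12 - 52} = \left(\frac{1}{68} \cdot \frac{1}{57} \left(4760 + 57 \left(57 - 396\right)\right) + 29708\right) + \frac{1}{-40} \left(-133\right) = \left(\frac{1}{68} \cdot \frac{1}{57} \left(4760 + 57 \left(-339\right)\right) + 29708\right) - - \frac{133}{40} = \left(\frac{1}{68} \cdot \frac{1}{57} \left(4760 - 19323\right) + 29708\right) + \frac{133}{40} = \left(\frac{1}{68} \cdot \frac{1}{57} \left(-14563\right) + 29708\right) + \frac{133}{40} = \left(- \frac{14563}{3876} + 29708\right) + \frac{133}{40} = \frac{115133645}{3876} + \frac{133}{40} = \frac{1151465327}{38760}$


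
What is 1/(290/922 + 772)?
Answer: 461/356037 ≈ 0.0012948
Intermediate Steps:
1/(290/922 + 772) = 1/(290*(1/922) + 772) = 1/(145/461 + 772) = 1/(356037/461) = 461/356037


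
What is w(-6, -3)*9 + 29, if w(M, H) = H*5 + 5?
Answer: -61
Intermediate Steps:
w(M, H) = 5 + 5*H (w(M, H) = 5*H + 5 = 5 + 5*H)
w(-6, -3)*9 + 29 = (5 + 5*(-3))*9 + 29 = (5 - 15)*9 + 29 = -10*9 + 29 = -90 + 29 = -61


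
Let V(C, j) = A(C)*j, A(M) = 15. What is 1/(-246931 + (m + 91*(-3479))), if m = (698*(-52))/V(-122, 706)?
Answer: -5295/2983856548 ≈ -1.7745e-6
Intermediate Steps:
V(C, j) = 15*j
m = -18148/5295 (m = (698*(-52))/((15*706)) = -36296/10590 = -36296*1/10590 = -18148/5295 ≈ -3.4274)
1/(-246931 + (m + 91*(-3479))) = 1/(-246931 + (-18148/5295 + 91*(-3479))) = 1/(-246931 + (-18148/5295 - 316589)) = 1/(-246931 - 1676356903/5295) = 1/(-2983856548/5295) = -5295/2983856548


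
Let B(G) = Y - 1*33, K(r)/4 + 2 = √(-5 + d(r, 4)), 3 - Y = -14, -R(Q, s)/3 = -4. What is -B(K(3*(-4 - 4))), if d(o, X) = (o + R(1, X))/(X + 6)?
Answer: 16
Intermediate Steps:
R(Q, s) = 12 (R(Q, s) = -3*(-4) = 12)
d(o, X) = (12 + o)/(6 + X) (d(o, X) = (o + 12)/(X + 6) = (12 + o)/(6 + X))
Y = 17 (Y = 3 - 1*(-14) = 3 + 14 = 17)
K(r) = -8 + 4*√(-19/5 + r/10) (K(r) = -8 + 4*√(-5 + (12 + r)/(6 + 4)) = -8 + 4*√(-5 + (12 + r)/10) = -8 + 4*√(-5 + (6/5 + r/10)) = -8 + 4*√(-19/5 + r/10))
B(G) = -16 (B(G) = 17 - 1*33 = 17 - 33 = -16)
-B(K(3*(-4 - 4))) = -1*(-16) = 16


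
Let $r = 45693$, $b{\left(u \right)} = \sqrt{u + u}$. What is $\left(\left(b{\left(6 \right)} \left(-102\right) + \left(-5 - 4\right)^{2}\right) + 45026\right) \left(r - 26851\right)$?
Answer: $849906094 - 3843768 \sqrt{3} \approx 8.4325 \cdot 10^{8}$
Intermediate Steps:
$b{\left(u \right)} = \sqrt{2} \sqrt{u}$ ($b{\left(u \right)} = \sqrt{2 u} = \sqrt{2} \sqrt{u}$)
$\left(\left(b{\left(6 \right)} \left(-102\right) + \left(-5 - 4\right)^{2}\right) + 45026\right) \left(r - 26851\right) = \left(\left(\sqrt{2} \sqrt{6} \left(-102\right) + \left(-5 - 4\right)^{2}\right) + 45026\right) \left(45693 - 26851\right) = \left(\left(2 \sqrt{3} \left(-102\right) + \left(-9\right)^{2}\right) + 45026\right) 18842 = \left(\left(- 204 \sqrt{3} + 81\right) + 45026\right) 18842 = \left(\left(81 - 204 \sqrt{3}\right) + 45026\right) 18842 = \left(45107 - 204 \sqrt{3}\right) 18842 = 849906094 - 3843768 \sqrt{3}$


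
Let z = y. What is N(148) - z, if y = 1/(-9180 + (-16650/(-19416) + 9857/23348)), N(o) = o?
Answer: 6414789137697/43343137943 ≈ 148.00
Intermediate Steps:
y = -4722133/43343137943 (y = 1/(-9180 + (-16650*(-1/19416) + 9857*(1/23348))) = 1/(-9180 + (2775/3236 + 9857/23348)) = 1/(-9180 + 6042997/4722133) = 1/(-43343137943/4722133) = -4722133/43343137943 ≈ -0.00010895)
z = -4722133/43343137943 ≈ -0.00010895
N(148) - z = 148 - 1*(-4722133/43343137943) = 148 + 4722133/43343137943 = 6414789137697/43343137943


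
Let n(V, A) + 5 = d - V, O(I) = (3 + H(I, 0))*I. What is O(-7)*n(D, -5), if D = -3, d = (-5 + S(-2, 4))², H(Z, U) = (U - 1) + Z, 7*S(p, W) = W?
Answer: 4315/7 ≈ 616.43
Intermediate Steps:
S(p, W) = W/7
H(Z, U) = -1 + U + Z (H(Z, U) = (-1 + U) + Z = -1 + U + Z)
d = 961/49 (d = (-5 + (⅐)*4)² = (-5 + 4/7)² = (-31/7)² = 961/49 ≈ 19.612)
O(I) = I*(2 + I) (O(I) = (3 + (-1 + 0 + I))*I = (3 + (-1 + I))*I = (2 + I)*I = I*(2 + I))
n(V, A) = 716/49 - V (n(V, A) = -5 + (961/49 - V) = 716/49 - V)
O(-7)*n(D, -5) = (-7*(2 - 7))*(716/49 - 1*(-3)) = (-7*(-5))*(716/49 + 3) = 35*(863/49) = 4315/7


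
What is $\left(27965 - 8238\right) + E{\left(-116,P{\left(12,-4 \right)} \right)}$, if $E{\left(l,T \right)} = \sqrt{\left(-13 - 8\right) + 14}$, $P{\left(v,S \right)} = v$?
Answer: $19727 + i \sqrt{7} \approx 19727.0 + 2.6458 i$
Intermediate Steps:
$E{\left(l,T \right)} = i \sqrt{7}$ ($E{\left(l,T \right)} = \sqrt{-21 + 14} = \sqrt{-7} = i \sqrt{7}$)
$\left(27965 - 8238\right) + E{\left(-116,P{\left(12,-4 \right)} \right)} = \left(27965 - 8238\right) + i \sqrt{7} = 19727 + i \sqrt{7}$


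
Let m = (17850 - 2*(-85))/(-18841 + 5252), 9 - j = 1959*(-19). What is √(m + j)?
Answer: 5*√274987248602/13589 ≈ 192.95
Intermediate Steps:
j = 37230 (j = 9 - 1959*(-19) = 9 - 1*(-37221) = 9 + 37221 = 37230)
m = -18020/13589 (m = (17850 + 170)/(-13589) = 18020*(-1/13589) = -18020/13589 ≈ -1.3261)
√(m + j) = √(-18020/13589 + 37230) = √(505900450/13589) = 5*√274987248602/13589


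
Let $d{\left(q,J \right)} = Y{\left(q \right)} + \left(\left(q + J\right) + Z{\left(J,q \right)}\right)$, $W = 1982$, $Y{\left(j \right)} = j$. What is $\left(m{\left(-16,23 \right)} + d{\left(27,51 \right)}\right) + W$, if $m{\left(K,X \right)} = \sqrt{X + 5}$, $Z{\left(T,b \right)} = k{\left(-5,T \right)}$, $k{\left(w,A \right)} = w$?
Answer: $2082 + 2 \sqrt{7} \approx 2087.3$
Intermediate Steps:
$Z{\left(T,b \right)} = -5$
$m{\left(K,X \right)} = \sqrt{5 + X}$
$d{\left(q,J \right)} = -5 + J + 2 q$ ($d{\left(q,J \right)} = q - \left(5 - J - q\right) = q + \left(-5 + J + q\right) = -5 + J + 2 q$)
$\left(m{\left(-16,23 \right)} + d{\left(27,51 \right)}\right) + W = \left(\sqrt{5 + 23} + \left(-5 + 51 + 2 \cdot 27\right)\right) + 1982 = \left(\sqrt{28} + \left(-5 + 51 + 54\right)\right) + 1982 = \left(2 \sqrt{7} + 100\right) + 1982 = \left(100 + 2 \sqrt{7}\right) + 1982 = 2082 + 2 \sqrt{7}$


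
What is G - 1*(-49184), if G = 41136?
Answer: 90320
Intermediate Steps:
G - 1*(-49184) = 41136 - 1*(-49184) = 41136 + 49184 = 90320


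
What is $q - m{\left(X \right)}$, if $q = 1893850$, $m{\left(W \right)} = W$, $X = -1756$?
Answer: $1895606$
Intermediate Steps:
$q - m{\left(X \right)} = 1893850 - -1756 = 1893850 + 1756 = 1895606$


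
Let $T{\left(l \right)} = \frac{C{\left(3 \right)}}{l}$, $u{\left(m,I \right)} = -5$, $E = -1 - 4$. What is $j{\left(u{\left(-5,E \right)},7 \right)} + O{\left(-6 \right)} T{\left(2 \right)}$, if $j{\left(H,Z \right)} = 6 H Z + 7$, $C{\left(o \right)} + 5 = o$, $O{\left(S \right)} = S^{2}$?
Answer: $-239$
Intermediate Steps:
$E = -5$
$C{\left(o \right)} = -5 + o$
$j{\left(H,Z \right)} = 7 + 6 H Z$ ($j{\left(H,Z \right)} = 6 H Z + 7 = 7 + 6 H Z$)
$T{\left(l \right)} = - \frac{2}{l}$ ($T{\left(l \right)} = \frac{-5 + 3}{l} = - \frac{2}{l}$)
$j{\left(u{\left(-5,E \right)},7 \right)} + O{\left(-6 \right)} T{\left(2 \right)} = \left(7 + 6 \left(-5\right) 7\right) + \left(-6\right)^{2} \left(- \frac{2}{2}\right) = \left(7 - 210\right) + 36 \left(\left(-2\right) \frac{1}{2}\right) = -203 + 36 \left(-1\right) = -203 - 36 = -239$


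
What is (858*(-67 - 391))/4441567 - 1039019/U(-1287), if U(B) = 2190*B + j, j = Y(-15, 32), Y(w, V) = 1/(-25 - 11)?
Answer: 9712500006288/34667141427379 ≈ 0.28016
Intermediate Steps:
Y(w, V) = -1/36 (Y(w, V) = 1/(-36) = -1/36)
j = -1/36 ≈ -0.027778
U(B) = -1/36 + 2190*B (U(B) = 2190*B - 1/36 = -1/36 + 2190*B)
(858*(-67 - 391))/4441567 - 1039019/U(-1287) = (858*(-67 - 391))/4441567 - 1039019/(-1/36 + 2190*(-1287)) = (858*(-458))*(1/4441567) - 1039019/(-1/36 - 2818530) = -392964*1/4441567 - 1039019/(-101467081/36) = -30228/341659 - 1039019*(-36/101467081) = -30228/341659 + 37404684/101467081 = 9712500006288/34667141427379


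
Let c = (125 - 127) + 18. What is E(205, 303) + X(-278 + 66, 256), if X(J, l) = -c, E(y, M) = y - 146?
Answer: 43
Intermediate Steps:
c = 16 (c = -2 + 18 = 16)
E(y, M) = -146 + y
X(J, l) = -16 (X(J, l) = -1*16 = -16)
E(205, 303) + X(-278 + 66, 256) = (-146 + 205) - 16 = 59 - 16 = 43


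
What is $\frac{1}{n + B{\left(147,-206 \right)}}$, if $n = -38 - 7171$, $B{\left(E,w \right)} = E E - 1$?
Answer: $\frac{1}{14399} \approx 6.9449 \cdot 10^{-5}$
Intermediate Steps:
$B{\left(E,w \right)} = -1 + E^{2}$ ($B{\left(E,w \right)} = E^{2} - 1 = -1 + E^{2}$)
$n = -7209$ ($n = -38 - 7171 = -7209$)
$\frac{1}{n + B{\left(147,-206 \right)}} = \frac{1}{-7209 - \left(1 - 147^{2}\right)} = \frac{1}{-7209 + \left(-1 + 21609\right)} = \frac{1}{-7209 + 21608} = \frac{1}{14399}$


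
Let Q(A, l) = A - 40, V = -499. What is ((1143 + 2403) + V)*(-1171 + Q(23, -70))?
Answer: -3619836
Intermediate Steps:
Q(A, l) = -40 + A
((1143 + 2403) + V)*(-1171 + Q(23, -70)) = ((1143 + 2403) - 499)*(-1171 + (-40 + 23)) = (3546 - 499)*(-1171 - 17) = 3047*(-1188) = -3619836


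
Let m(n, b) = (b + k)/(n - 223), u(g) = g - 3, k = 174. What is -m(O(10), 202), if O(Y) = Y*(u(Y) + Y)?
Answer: 376/53 ≈ 7.0943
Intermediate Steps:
u(g) = -3 + g
O(Y) = Y*(-3 + 2*Y) (O(Y) = Y*((-3 + Y) + Y) = Y*(-3 + 2*Y))
m(n, b) = (174 + b)/(-223 + n) (m(n, b) = (b + 174)/(n - 223) = (174 + b)/(-223 + n))
-m(O(10), 202) = -(174 + 202)/(-223 + 10*(-3 + 2*10)) = -376/(-223 + 10*(-3 + 20)) = -376/(-223 + 10*17) = -376/(-223 + 170) = -376/(-53) = -(-1)*376/53 = -1*(-376/53) = 376/53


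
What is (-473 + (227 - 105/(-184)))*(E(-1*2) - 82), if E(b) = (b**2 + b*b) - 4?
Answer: 1761201/92 ≈ 19144.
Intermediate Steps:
E(b) = -4 + 2*b**2 (E(b) = (b**2 + b**2) - 4 = 2*b**2 - 4 = -4 + 2*b**2)
(-473 + (227 - 105/(-184)))*(E(-1*2) - 82) = (-473 + (227 - 105/(-184)))*((-4 + 2*(-1*2)**2) - 82) = (-473 + (227 - 105*(-1/184)))*((-4 + 2*(-2)**2) - 82) = (-473 + (227 + 105/184))*((-4 + 2*4) - 82) = (-473 + 41873/184)*((-4 + 8) - 82) = -45159*(4 - 82)/184 = -45159/184*(-78) = 1761201/92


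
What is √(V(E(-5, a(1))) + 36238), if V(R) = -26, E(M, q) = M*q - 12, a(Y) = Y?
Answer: 2*√9053 ≈ 190.29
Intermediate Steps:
E(M, q) = -12 + M*q
√(V(E(-5, a(1))) + 36238) = √(-26 + 36238) = √36212 = 2*√9053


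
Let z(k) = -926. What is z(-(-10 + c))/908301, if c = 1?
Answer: -926/908301 ≈ -0.0010195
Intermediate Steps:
z(-(-10 + c))/908301 = -926/908301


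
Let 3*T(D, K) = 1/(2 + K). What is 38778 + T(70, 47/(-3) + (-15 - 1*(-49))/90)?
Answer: 23189229/598 ≈ 38778.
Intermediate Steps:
T(D, K) = 1/(3*(2 + K))
38778 + T(70, 47/(-3) + (-15 - 1*(-49))/90) = 38778 + 1/(3*(2 + (47/(-3) + (-15 - 1*(-49))/90))) = 38778 + 1/(3*(2 + (47*(-⅓) + (-15 + 49)*(1/90)))) = 38778 + 1/(3*(2 + (-47/3 + 34*(1/90)))) = 38778 + 1/(3*(2 + (-47/3 + 17/45))) = 38778 + 1/(3*(2 - 688/45)) = 38778 + 1/(3*(-598/45)) = 38778 + (⅓)*(-45/598) = 38778 - 15/598 = 23189229/598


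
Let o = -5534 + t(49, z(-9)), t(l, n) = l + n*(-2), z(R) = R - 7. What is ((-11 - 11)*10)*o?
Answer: 1199660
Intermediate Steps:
z(R) = -7 + R
t(l, n) = l - 2*n
o = -5453 (o = -5534 + (49 - 2*(-7 - 9)) = -5534 + (49 - 2*(-16)) = -5534 + (49 + 32) = -5534 + 81 = -5453)
((-11 - 11)*10)*o = ((-11 - 11)*10)*(-5453) = -22*10*(-5453) = -220*(-5453) = 1199660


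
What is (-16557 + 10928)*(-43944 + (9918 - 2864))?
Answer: 207653810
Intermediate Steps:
(-16557 + 10928)*(-43944 + (9918 - 2864)) = -5629*(-43944 + 7054) = -5629*(-36890) = 207653810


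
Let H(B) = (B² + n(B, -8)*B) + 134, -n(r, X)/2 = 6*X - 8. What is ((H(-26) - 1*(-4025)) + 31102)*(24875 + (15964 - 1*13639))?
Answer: 898280000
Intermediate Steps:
n(r, X) = 16 - 12*X (n(r, X) = -2*(6*X - 8) = -2*(-8 + 6*X) = 16 - 12*X)
H(B) = 134 + B² + 112*B (H(B) = (B² + (16 - 12*(-8))*B) + 134 = (B² + (16 + 96)*B) + 134 = (B² + 112*B) + 134 = 134 + B² + 112*B)
((H(-26) - 1*(-4025)) + 31102)*(24875 + (15964 - 1*13639)) = (((134 + (-26)² + 112*(-26)) - 1*(-4025)) + 31102)*(24875 + (15964 - 1*13639)) = (((134 + 676 - 2912) + 4025) + 31102)*(24875 + (15964 - 13639)) = ((-2102 + 4025) + 31102)*(24875 + 2325) = (1923 + 31102)*27200 = 33025*27200 = 898280000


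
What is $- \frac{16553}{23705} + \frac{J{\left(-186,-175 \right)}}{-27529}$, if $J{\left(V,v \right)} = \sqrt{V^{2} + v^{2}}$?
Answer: $- \frac{16553}{23705} - \frac{\sqrt{65221}}{27529} \approx -0.70757$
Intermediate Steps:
$- \frac{16553}{23705} + \frac{J{\left(-186,-175 \right)}}{-27529} = - \frac{16553}{23705} + \frac{\sqrt{\left(-186\right)^{2} + \left(-175\right)^{2}}}{-27529} = \left(-16553\right) \frac{1}{23705} + \sqrt{34596 + 30625} \left(- \frac{1}{27529}\right) = - \frac{16553}{23705} + \sqrt{65221} \left(- \frac{1}{27529}\right) = - \frac{16553}{23705} - \frac{\sqrt{65221}}{27529}$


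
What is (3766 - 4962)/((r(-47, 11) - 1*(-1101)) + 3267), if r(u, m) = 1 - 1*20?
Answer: -1196/4349 ≈ -0.27501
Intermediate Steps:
r(u, m) = -19 (r(u, m) = 1 - 20 = -19)
(3766 - 4962)/((r(-47, 11) - 1*(-1101)) + 3267) = (3766 - 4962)/((-19 - 1*(-1101)) + 3267) = -1196/((-19 + 1101) + 3267) = -1196/(1082 + 3267) = -1196/4349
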